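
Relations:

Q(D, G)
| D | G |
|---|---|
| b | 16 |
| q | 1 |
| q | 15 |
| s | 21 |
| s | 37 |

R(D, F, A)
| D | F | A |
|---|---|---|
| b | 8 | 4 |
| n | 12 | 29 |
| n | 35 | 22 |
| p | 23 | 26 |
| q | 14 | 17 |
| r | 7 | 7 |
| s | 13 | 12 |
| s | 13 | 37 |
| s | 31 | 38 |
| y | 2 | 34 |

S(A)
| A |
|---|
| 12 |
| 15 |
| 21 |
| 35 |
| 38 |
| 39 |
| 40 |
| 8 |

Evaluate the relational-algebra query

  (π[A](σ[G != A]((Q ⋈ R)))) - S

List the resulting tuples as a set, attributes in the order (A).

{17, 37, 4}

Joining Q and R on D yields {(b, 16, 8, 4), (q, 1, 14, 17), (q, 15, 14, 17), (s, 21, 13, 12), (s, 21, 13, 37), (s, 21, 31, 38), (s, 37, 13, 12), (s, 37, 13, 37), (s, 37, 31, 38)}.
σ[G != A]: keep tuples satisfying G != A → {(b, 16, 8, 4), (q, 1, 14, 17), (q, 15, 14, 17), (s, 21, 13, 12), (s, 21, 13, 37), (s, 21, 31, 38), (s, 37, 13, 12), (s, 37, 31, 38)}
Keep only column(s) A (3 duplicate(s) eliminated): {12, 17, 37, 38, 4}
Set difference of the two operands is {17, 37, 4}.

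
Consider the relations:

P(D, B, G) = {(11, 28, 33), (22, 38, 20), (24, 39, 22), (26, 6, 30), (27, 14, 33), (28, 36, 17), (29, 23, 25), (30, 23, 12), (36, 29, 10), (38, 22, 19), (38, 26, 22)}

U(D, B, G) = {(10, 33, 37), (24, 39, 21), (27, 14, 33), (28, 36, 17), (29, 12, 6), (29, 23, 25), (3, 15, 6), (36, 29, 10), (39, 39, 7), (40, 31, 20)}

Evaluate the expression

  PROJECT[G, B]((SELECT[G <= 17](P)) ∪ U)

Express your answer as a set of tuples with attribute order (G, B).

{(10, 29), (12, 23), (17, 36), (20, 31), (21, 39), (25, 23), (33, 14), (37, 33), (6, 12), (6, 15), (7, 39)}

Apply σ_{G <= 17}; surviving tuples: {(28, 36, 17), (30, 23, 12), (36, 29, 10)}
Taking the union: {(10, 33, 37), (24, 39, 21), (27, 14, 33), (28, 36, 17), (29, 12, 6), (29, 23, 25), (3, 15, 6), (30, 23, 12), (36, 29, 10), (39, 39, 7), (40, 31, 20)}
π[G, B]: project onto (G, B) → {(10, 29), (12, 23), (17, 36), (20, 31), (21, 39), (25, 23), (33, 14), (37, 33), (6, 12), (6, 15), (7, 39)}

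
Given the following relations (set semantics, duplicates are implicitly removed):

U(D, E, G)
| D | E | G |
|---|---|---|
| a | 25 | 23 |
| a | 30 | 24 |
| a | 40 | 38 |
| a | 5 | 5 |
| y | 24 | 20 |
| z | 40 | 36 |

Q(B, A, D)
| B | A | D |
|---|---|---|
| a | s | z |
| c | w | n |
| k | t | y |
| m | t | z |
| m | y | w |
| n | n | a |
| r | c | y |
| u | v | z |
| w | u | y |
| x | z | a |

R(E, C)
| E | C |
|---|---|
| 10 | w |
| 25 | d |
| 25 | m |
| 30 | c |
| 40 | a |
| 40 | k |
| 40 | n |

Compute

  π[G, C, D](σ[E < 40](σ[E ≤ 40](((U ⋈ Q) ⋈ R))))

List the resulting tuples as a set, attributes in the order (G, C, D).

Joining U and Q on D yields {(a, 25, 23, n, n), (a, 25, 23, x, z), (a, 30, 24, n, n), (a, 30, 24, x, z), (a, 40, 38, n, n), (a, 40, 38, x, z), (a, 5, 5, n, n), (a, 5, 5, x, z), (y, 24, 20, k, t), (y, 24, 20, r, c), (y, 24, 20, w, u), (z, 40, 36, a, s), (z, 40, 36, m, t), (z, 40, 36, u, v)}.
Joining (U ⋈ Q) and R on E yields {(a, 25, 23, n, n, d), (a, 25, 23, n, n, m), (a, 25, 23, x, z, d), (a, 25, 23, x, z, m), (a, 30, 24, n, n, c), (a, 30, 24, x, z, c), (a, 40, 38, n, n, a), (a, 40, 38, n, n, k), (a, 40, 38, n, n, n), (a, 40, 38, x, z, a), (a, 40, 38, x, z, k), (a, 40, 38, x, z, n), (z, 40, 36, a, s, a), (z, 40, 36, a, s, k), (z, 40, 36, a, s, n), (z, 40, 36, m, t, a), (z, 40, 36, m, t, k), (z, 40, 36, m, t, n), (z, 40, 36, u, v, a), (z, 40, 36, u, v, k), (z, 40, 36, u, v, n)}.
σ[E ≤ 40]: keep tuples satisfying E ≤ 40 → {(a, 25, 23, n, n, d), (a, 25, 23, n, n, m), (a, 25, 23, x, z, d), (a, 25, 23, x, z, m), (a, 30, 24, n, n, c), (a, 30, 24, x, z, c), (a, 40, 38, n, n, a), (a, 40, 38, n, n, k), (a, 40, 38, n, n, n), (a, 40, 38, x, z, a), (a, 40, 38, x, z, k), (a, 40, 38, x, z, n), (z, 40, 36, a, s, a), (z, 40, 36, a, s, k), (z, 40, 36, a, s, n), (z, 40, 36, m, t, a), (z, 40, 36, m, t, k), (z, 40, 36, m, t, n), (z, 40, 36, u, v, a), (z, 40, 36, u, v, k), (z, 40, 36, u, v, n)}
σ[E < 40]: keep tuples satisfying E < 40 → {(a, 25, 23, n, n, d), (a, 25, 23, n, n, m), (a, 25, 23, x, z, d), (a, 25, 23, x, z, m), (a, 30, 24, n, n, c), (a, 30, 24, x, z, c)}
Projecting to G, C, D (3 duplicate(s) eliminated): {(23, d, a), (23, m, a), (24, c, a)}

{(23, d, a), (23, m, a), (24, c, a)}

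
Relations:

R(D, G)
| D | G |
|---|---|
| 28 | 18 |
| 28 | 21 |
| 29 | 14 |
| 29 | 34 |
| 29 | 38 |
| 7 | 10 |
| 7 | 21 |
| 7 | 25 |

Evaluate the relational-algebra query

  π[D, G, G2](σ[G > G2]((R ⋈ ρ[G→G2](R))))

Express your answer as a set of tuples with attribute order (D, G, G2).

ρ[G→G2]: schema becomes (D, G2); tuples unchanged.
Natural join on D: {(28, 18, 18), (28, 18, 21), (28, 21, 18), (28, 21, 21), (29, 14, 14), (29, 14, 34), (29, 14, 38), (29, 34, 14), (29, 34, 34), (29, 34, 38), (29, 38, 14), (29, 38, 34), (29, 38, 38), (7, 10, 10), (7, 10, 21), (7, 10, 25), (7, 21, 10), (7, 21, 21), (7, 21, 25), (7, 25, 10), (7, 25, 21), (7, 25, 25)}
σ[G > G2]: keep tuples satisfying G > G2 → {(28, 21, 18), (29, 34, 14), (29, 38, 14), (29, 38, 34), (7, 21, 10), (7, 25, 10), (7, 25, 21)}
π_{D, G, G2} gives {(28, 21, 18), (29, 34, 14), (29, 38, 14), (29, 38, 34), (7, 21, 10), (7, 25, 10), (7, 25, 21)}.

{(28, 21, 18), (29, 34, 14), (29, 38, 14), (29, 38, 34), (7, 21, 10), (7, 25, 10), (7, 25, 21)}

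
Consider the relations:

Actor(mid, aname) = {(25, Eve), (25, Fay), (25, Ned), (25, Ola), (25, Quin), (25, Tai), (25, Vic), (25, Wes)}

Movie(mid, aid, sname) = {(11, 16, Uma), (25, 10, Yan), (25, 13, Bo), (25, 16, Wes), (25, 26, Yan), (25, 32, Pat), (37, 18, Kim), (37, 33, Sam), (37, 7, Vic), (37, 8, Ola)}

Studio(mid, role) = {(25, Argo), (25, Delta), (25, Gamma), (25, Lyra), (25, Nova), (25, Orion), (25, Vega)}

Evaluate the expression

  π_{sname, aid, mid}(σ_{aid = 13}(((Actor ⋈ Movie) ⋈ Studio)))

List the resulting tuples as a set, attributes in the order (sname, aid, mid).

{(Bo, 13, 25)}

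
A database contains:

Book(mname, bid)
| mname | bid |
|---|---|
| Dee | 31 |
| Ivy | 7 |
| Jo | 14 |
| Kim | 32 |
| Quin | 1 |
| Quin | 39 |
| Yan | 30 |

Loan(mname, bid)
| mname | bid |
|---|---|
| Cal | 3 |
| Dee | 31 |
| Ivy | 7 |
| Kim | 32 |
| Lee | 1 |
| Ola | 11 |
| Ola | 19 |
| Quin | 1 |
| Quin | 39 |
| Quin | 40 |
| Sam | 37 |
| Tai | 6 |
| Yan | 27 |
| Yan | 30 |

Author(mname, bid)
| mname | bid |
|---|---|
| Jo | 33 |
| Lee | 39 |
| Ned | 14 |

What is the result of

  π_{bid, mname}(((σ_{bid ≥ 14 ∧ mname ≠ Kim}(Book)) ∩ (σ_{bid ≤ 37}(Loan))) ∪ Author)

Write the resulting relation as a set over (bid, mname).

{(14, Ned), (30, Yan), (31, Dee), (33, Jo), (39, Lee)}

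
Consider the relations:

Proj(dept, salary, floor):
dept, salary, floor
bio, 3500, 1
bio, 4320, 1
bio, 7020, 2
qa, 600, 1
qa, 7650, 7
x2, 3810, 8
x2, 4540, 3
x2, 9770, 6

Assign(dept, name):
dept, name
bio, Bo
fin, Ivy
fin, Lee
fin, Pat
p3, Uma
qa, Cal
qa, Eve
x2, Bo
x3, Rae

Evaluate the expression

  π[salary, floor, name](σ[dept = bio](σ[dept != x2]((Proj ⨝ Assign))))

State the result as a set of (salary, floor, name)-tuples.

Proj ⋈ Assign (natural join on dept): {(bio, 3500, 1, Bo), (bio, 4320, 1, Bo), (bio, 7020, 2, Bo), (qa, 600, 1, Cal), (qa, 600, 1, Eve), (qa, 7650, 7, Cal), (qa, 7650, 7, Eve), (x2, 3810, 8, Bo), (x2, 4540, 3, Bo), (x2, 9770, 6, Bo)}
σ[dept != x2]: keep tuples satisfying dept != x2 → {(bio, 3500, 1, Bo), (bio, 4320, 1, Bo), (bio, 7020, 2, Bo), (qa, 600, 1, Cal), (qa, 600, 1, Eve), (qa, 7650, 7, Cal), (qa, 7650, 7, Eve)}
σ[dept = bio]: keep tuples satisfying dept = bio → {(bio, 3500, 1, Bo), (bio, 4320, 1, Bo), (bio, 7020, 2, Bo)}
Projecting to salary, floor, name: {(3500, 1, Bo), (4320, 1, Bo), (7020, 2, Bo)}

{(3500, 1, Bo), (4320, 1, Bo), (7020, 2, Bo)}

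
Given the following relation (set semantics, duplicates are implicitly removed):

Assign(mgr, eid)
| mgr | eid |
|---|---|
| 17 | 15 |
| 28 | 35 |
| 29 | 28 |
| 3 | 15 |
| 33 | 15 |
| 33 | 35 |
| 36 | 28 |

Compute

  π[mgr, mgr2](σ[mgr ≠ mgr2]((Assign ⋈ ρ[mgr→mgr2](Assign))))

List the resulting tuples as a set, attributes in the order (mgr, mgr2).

{(17, 3), (17, 33), (28, 33), (29, 36), (3, 17), (3, 33), (33, 17), (33, 28), (33, 3), (36, 29)}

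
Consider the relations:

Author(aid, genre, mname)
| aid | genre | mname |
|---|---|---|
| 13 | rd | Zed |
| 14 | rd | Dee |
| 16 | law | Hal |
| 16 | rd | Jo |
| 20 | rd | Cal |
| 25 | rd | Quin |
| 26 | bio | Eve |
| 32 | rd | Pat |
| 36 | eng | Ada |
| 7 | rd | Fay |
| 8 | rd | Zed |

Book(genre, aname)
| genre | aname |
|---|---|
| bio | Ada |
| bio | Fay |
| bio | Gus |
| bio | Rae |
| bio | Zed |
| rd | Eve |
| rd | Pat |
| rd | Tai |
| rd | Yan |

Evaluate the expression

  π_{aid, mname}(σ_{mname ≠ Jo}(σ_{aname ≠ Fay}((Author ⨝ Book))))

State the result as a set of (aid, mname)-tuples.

Author ⋈ Book (natural join on genre): {(13, rd, Zed, Eve), (13, rd, Zed, Pat), (13, rd, Zed, Tai), (13, rd, Zed, Yan), (14, rd, Dee, Eve), (14, rd, Dee, Pat), (14, rd, Dee, Tai), (14, rd, Dee, Yan), (16, rd, Jo, Eve), (16, rd, Jo, Pat), (16, rd, Jo, Tai), (16, rd, Jo, Yan), (20, rd, Cal, Eve), (20, rd, Cal, Pat), (20, rd, Cal, Tai), (20, rd, Cal, Yan), (25, rd, Quin, Eve), (25, rd, Quin, Pat), (25, rd, Quin, Tai), (25, rd, Quin, Yan), (26, bio, Eve, Ada), (26, bio, Eve, Fay), (26, bio, Eve, Gus), (26, bio, Eve, Rae), (26, bio, Eve, Zed), (32, rd, Pat, Eve), (32, rd, Pat, Pat), (32, rd, Pat, Tai), (32, rd, Pat, Yan), (7, rd, Fay, Eve), (7, rd, Fay, Pat), (7, rd, Fay, Tai), (7, rd, Fay, Yan), (8, rd, Zed, Eve), (8, rd, Zed, Pat), (8, rd, Zed, Tai), (8, rd, Zed, Yan)}
Selection aname ≠ Fay: {(13, rd, Zed, Eve), (13, rd, Zed, Pat), (13, rd, Zed, Tai), (13, rd, Zed, Yan), (14, rd, Dee, Eve), (14, rd, Dee, Pat), (14, rd, Dee, Tai), (14, rd, Dee, Yan), (16, rd, Jo, Eve), (16, rd, Jo, Pat), (16, rd, Jo, Tai), (16, rd, Jo, Yan), (20, rd, Cal, Eve), (20, rd, Cal, Pat), (20, rd, Cal, Tai), (20, rd, Cal, Yan), (25, rd, Quin, Eve), (25, rd, Quin, Pat), (25, rd, Quin, Tai), (25, rd, Quin, Yan), (26, bio, Eve, Ada), (26, bio, Eve, Gus), (26, bio, Eve, Rae), (26, bio, Eve, Zed), (32, rd, Pat, Eve), (32, rd, Pat, Pat), (32, rd, Pat, Tai), (32, rd, Pat, Yan), (7, rd, Fay, Eve), (7, rd, Fay, Pat), (7, rd, Fay, Tai), (7, rd, Fay, Yan), (8, rd, Zed, Eve), (8, rd, Zed, Pat), (8, rd, Zed, Tai), (8, rd, Zed, Yan)}
Selection mname ≠ Jo: {(13, rd, Zed, Eve), (13, rd, Zed, Pat), (13, rd, Zed, Tai), (13, rd, Zed, Yan), (14, rd, Dee, Eve), (14, rd, Dee, Pat), (14, rd, Dee, Tai), (14, rd, Dee, Yan), (20, rd, Cal, Eve), (20, rd, Cal, Pat), (20, rd, Cal, Tai), (20, rd, Cal, Yan), (25, rd, Quin, Eve), (25, rd, Quin, Pat), (25, rd, Quin, Tai), (25, rd, Quin, Yan), (26, bio, Eve, Ada), (26, bio, Eve, Gus), (26, bio, Eve, Rae), (26, bio, Eve, Zed), (32, rd, Pat, Eve), (32, rd, Pat, Pat), (32, rd, Pat, Tai), (32, rd, Pat, Yan), (7, rd, Fay, Eve), (7, rd, Fay, Pat), (7, rd, Fay, Tai), (7, rd, Fay, Yan), (8, rd, Zed, Eve), (8, rd, Zed, Pat), (8, rd, Zed, Tai), (8, rd, Zed, Yan)}
π_{aid, mname} gives {(13, Zed), (14, Dee), (20, Cal), (25, Quin), (26, Eve), (32, Pat), (7, Fay), (8, Zed)} (24 duplicate(s) eliminated).

{(13, Zed), (14, Dee), (20, Cal), (25, Quin), (26, Eve), (32, Pat), (7, Fay), (8, Zed)}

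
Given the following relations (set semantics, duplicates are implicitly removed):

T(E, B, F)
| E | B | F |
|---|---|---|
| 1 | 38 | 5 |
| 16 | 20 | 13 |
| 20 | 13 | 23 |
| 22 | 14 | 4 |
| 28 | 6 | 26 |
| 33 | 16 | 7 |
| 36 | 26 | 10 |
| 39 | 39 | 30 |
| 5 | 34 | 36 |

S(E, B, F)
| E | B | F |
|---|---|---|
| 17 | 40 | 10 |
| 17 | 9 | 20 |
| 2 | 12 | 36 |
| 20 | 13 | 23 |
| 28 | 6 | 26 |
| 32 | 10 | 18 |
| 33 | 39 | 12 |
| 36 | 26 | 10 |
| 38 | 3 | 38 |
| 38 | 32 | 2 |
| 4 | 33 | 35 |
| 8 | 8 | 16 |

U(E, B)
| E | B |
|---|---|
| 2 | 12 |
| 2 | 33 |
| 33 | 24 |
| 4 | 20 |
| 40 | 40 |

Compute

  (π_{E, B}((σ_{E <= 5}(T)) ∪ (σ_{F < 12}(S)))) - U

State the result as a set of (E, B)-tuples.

{(1, 38), (17, 40), (36, 26), (38, 32), (5, 34)}

Filtering on E <= 5 leaves {(1, 38, 5), (5, 34, 36)}.
Filtering on F < 12 leaves {(17, 40, 10), (36, 26, 10), (38, 32, 2)}.
Set union of the two operands is {(1, 38, 5), (17, 40, 10), (36, 26, 10), (38, 32, 2), (5, 34, 36)}.
Keep only column(s) E, B: {(1, 38), (17, 40), (36, 26), (38, 32), (5, 34)}
Set difference of the two operands is {(1, 38), (17, 40), (36, 26), (38, 32), (5, 34)}.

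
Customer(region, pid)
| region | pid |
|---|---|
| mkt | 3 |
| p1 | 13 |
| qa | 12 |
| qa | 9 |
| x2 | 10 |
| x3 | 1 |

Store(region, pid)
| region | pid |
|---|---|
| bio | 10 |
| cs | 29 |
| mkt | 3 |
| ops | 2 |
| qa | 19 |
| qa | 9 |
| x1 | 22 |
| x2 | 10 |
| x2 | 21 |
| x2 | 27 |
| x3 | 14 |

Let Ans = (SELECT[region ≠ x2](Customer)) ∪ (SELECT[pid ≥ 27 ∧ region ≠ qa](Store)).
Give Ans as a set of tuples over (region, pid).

{(cs, 29), (mkt, 3), (p1, 13), (qa, 12), (qa, 9), (x2, 27), (x3, 1)}

σ[region ≠ x2]: keep tuples satisfying region ≠ x2 → {(mkt, 3), (p1, 13), (qa, 12), (qa, 9), (x3, 1)}
σ[pid ≥ 27 ∧ region ≠ qa]: keep tuples satisfying pid ≥ 27 ∧ region ≠ qa → {(cs, 29), (x2, 27)}
Set union of the two operands is {(cs, 29), (mkt, 3), (p1, 13), (qa, 12), (qa, 9), (x2, 27), (x3, 1)}.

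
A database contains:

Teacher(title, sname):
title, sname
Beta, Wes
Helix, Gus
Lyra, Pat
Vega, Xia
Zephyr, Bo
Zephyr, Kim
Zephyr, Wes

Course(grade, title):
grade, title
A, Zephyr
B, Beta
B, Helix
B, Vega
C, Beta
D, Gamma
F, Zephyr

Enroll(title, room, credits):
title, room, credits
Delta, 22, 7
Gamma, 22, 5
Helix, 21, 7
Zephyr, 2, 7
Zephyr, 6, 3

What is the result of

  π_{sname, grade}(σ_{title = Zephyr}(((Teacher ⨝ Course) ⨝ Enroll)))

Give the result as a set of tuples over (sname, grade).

{(Bo, A), (Bo, F), (Kim, A), (Kim, F), (Wes, A), (Wes, F)}

Joining Teacher and Course on title yields {(Beta, Wes, B), (Beta, Wes, C), (Helix, Gus, B), (Vega, Xia, B), (Zephyr, Bo, A), (Zephyr, Bo, F), (Zephyr, Kim, A), (Zephyr, Kim, F), (Zephyr, Wes, A), (Zephyr, Wes, F)}.
Joining (Teacher ⨝ Course) and Enroll on title yields {(Helix, Gus, B, 21, 7), (Zephyr, Bo, A, 2, 7), (Zephyr, Bo, A, 6, 3), (Zephyr, Bo, F, 2, 7), (Zephyr, Bo, F, 6, 3), (Zephyr, Kim, A, 2, 7), (Zephyr, Kim, A, 6, 3), (Zephyr, Kim, F, 2, 7), (Zephyr, Kim, F, 6, 3), (Zephyr, Wes, A, 2, 7), (Zephyr, Wes, A, 6, 3), (Zephyr, Wes, F, 2, 7), (Zephyr, Wes, F, 6, 3)}.
Apply σ_{title = Zephyr}; surviving tuples: {(Zephyr, Bo, A, 2, 7), (Zephyr, Bo, A, 6, 3), (Zephyr, Bo, F, 2, 7), (Zephyr, Bo, F, 6, 3), (Zephyr, Kim, A, 2, 7), (Zephyr, Kim, A, 6, 3), (Zephyr, Kim, F, 2, 7), (Zephyr, Kim, F, 6, 3), (Zephyr, Wes, A, 2, 7), (Zephyr, Wes, A, 6, 3), (Zephyr, Wes, F, 2, 7), (Zephyr, Wes, F, 6, 3)}
π_{sname, grade} gives {(Bo, A), (Bo, F), (Kim, A), (Kim, F), (Wes, A), (Wes, F)} (6 duplicate(s) eliminated).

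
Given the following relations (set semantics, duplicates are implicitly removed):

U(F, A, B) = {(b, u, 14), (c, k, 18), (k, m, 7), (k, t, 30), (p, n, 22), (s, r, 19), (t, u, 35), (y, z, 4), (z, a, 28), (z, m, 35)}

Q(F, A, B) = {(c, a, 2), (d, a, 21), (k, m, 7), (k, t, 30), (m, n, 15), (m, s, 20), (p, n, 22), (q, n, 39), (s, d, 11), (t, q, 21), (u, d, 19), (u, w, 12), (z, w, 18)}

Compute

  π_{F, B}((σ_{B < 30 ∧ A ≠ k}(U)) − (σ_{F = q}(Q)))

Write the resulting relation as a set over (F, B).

{(b, 14), (k, 7), (p, 22), (s, 19), (y, 4), (z, 28)}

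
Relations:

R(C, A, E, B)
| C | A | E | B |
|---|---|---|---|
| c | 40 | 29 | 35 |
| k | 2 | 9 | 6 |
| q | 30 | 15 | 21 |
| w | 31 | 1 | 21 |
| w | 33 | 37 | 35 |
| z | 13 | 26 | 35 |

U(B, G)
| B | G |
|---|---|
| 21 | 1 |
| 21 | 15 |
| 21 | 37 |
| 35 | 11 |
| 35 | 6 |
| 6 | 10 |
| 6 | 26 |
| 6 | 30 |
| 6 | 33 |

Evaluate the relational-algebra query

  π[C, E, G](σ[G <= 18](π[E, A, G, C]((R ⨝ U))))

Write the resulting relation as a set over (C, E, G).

{(c, 29, 11), (c, 29, 6), (k, 9, 10), (q, 15, 1), (q, 15, 15), (w, 1, 1), (w, 1, 15), (w, 37, 11), (w, 37, 6), (z, 26, 11), (z, 26, 6)}

Joining R and U on B yields {(c, 40, 29, 35, 11), (c, 40, 29, 35, 6), (k, 2, 9, 6, 10), (k, 2, 9, 6, 26), (k, 2, 9, 6, 30), (k, 2, 9, 6, 33), (q, 30, 15, 21, 1), (q, 30, 15, 21, 15), (q, 30, 15, 21, 37), (w, 31, 1, 21, 1), (w, 31, 1, 21, 15), (w, 31, 1, 21, 37), (w, 33, 37, 35, 11), (w, 33, 37, 35, 6), (z, 13, 26, 35, 11), (z, 13, 26, 35, 6)}.
Projecting to E, A, G, C: {(1, 31, 1, w), (1, 31, 15, w), (1, 31, 37, w), (15, 30, 1, q), (15, 30, 15, q), (15, 30, 37, q), (26, 13, 11, z), (26, 13, 6, z), (29, 40, 11, c), (29, 40, 6, c), (37, 33, 11, w), (37, 33, 6, w), (9, 2, 10, k), (9, 2, 26, k), (9, 2, 30, k), (9, 2, 33, k)}
σ[G <= 18]: keep tuples satisfying G <= 18 → {(1, 31, 1, w), (1, 31, 15, w), (15, 30, 1, q), (15, 30, 15, q), (26, 13, 11, z), (26, 13, 6, z), (29, 40, 11, c), (29, 40, 6, c), (37, 33, 11, w), (37, 33, 6, w), (9, 2, 10, k)}
Projecting to C, E, G: {(c, 29, 11), (c, 29, 6), (k, 9, 10), (q, 15, 1), (q, 15, 15), (w, 1, 1), (w, 1, 15), (w, 37, 11), (w, 37, 6), (z, 26, 11), (z, 26, 6)}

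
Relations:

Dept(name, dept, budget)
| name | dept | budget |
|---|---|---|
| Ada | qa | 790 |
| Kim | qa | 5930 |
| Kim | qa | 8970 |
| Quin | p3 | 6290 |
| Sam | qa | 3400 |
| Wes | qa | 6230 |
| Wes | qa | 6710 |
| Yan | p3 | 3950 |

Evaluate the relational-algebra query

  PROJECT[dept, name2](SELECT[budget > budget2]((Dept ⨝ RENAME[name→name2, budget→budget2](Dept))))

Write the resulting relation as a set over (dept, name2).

ρ[name→name2, budget→budget2]: schema becomes (name2, dept, budget2); tuples unchanged.
Natural join on dept: {(Ada, qa, 790, Ada, 790), (Ada, qa, 790, Kim, 5930), (Ada, qa, 790, Kim, 8970), (Ada, qa, 790, Sam, 3400), (Ada, qa, 790, Wes, 6230), (Ada, qa, 790, Wes, 6710), (Kim, qa, 5930, Ada, 790), (Kim, qa, 5930, Kim, 5930), (Kim, qa, 5930, Kim, 8970), (Kim, qa, 5930, Sam, 3400), (Kim, qa, 5930, Wes, 6230), (Kim, qa, 5930, Wes, 6710), (Kim, qa, 8970, Ada, 790), (Kim, qa, 8970, Kim, 5930), (Kim, qa, 8970, Kim, 8970), (Kim, qa, 8970, Sam, 3400), (Kim, qa, 8970, Wes, 6230), (Kim, qa, 8970, Wes, 6710), (Quin, p3, 6290, Quin, 6290), (Quin, p3, 6290, Yan, 3950), (Sam, qa, 3400, Ada, 790), (Sam, qa, 3400, Kim, 5930), (Sam, qa, 3400, Kim, 8970), (Sam, qa, 3400, Sam, 3400), (Sam, qa, 3400, Wes, 6230), (Sam, qa, 3400, Wes, 6710), (Wes, qa, 6230, Ada, 790), (Wes, qa, 6230, Kim, 5930), (Wes, qa, 6230, Kim, 8970), (Wes, qa, 6230, Sam, 3400), (Wes, qa, 6230, Wes, 6230), (Wes, qa, 6230, Wes, 6710), (Wes, qa, 6710, Ada, 790), (Wes, qa, 6710, Kim, 5930), (Wes, qa, 6710, Kim, 8970), (Wes, qa, 6710, Sam, 3400), (Wes, qa, 6710, Wes, 6230), (Wes, qa, 6710, Wes, 6710), (Yan, p3, 3950, Quin, 6290), (Yan, p3, 3950, Yan, 3950)}
σ[budget > budget2]: keep tuples satisfying budget > budget2 → {(Kim, qa, 5930, Ada, 790), (Kim, qa, 5930, Sam, 3400), (Kim, qa, 8970, Ada, 790), (Kim, qa, 8970, Kim, 5930), (Kim, qa, 8970, Sam, 3400), (Kim, qa, 8970, Wes, 6230), (Kim, qa, 8970, Wes, 6710), (Quin, p3, 6290, Yan, 3950), (Sam, qa, 3400, Ada, 790), (Wes, qa, 6230, Ada, 790), (Wes, qa, 6230, Kim, 5930), (Wes, qa, 6230, Sam, 3400), (Wes, qa, 6710, Ada, 790), (Wes, qa, 6710, Kim, 5930), (Wes, qa, 6710, Sam, 3400), (Wes, qa, 6710, Wes, 6230)}
π[dept, name2]: project onto (dept, name2) (11 duplicate(s) eliminated) → {(p3, Yan), (qa, Ada), (qa, Kim), (qa, Sam), (qa, Wes)}

{(p3, Yan), (qa, Ada), (qa, Kim), (qa, Sam), (qa, Wes)}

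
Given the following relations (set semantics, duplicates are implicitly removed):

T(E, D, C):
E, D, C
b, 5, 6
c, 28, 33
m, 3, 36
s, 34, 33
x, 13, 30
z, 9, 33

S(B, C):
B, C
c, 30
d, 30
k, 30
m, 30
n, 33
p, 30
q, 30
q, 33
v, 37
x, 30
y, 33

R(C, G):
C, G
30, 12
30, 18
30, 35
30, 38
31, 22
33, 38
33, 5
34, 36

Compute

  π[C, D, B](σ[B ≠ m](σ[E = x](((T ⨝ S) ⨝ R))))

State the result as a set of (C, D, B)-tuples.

Natural join on C: {(c, 28, 33, n), (c, 28, 33, q), (c, 28, 33, y), (s, 34, 33, n), (s, 34, 33, q), (s, 34, 33, y), (x, 13, 30, c), (x, 13, 30, d), (x, 13, 30, k), (x, 13, 30, m), (x, 13, 30, p), (x, 13, 30, q), (x, 13, 30, x), (z, 9, 33, n), (z, 9, 33, q), (z, 9, 33, y)}
Natural join on C: {(c, 28, 33, n, 38), (c, 28, 33, n, 5), (c, 28, 33, q, 38), (c, 28, 33, q, 5), (c, 28, 33, y, 38), (c, 28, 33, y, 5), (s, 34, 33, n, 38), (s, 34, 33, n, 5), (s, 34, 33, q, 38), (s, 34, 33, q, 5), (s, 34, 33, y, 38), (s, 34, 33, y, 5), (x, 13, 30, c, 12), (x, 13, 30, c, 18), (x, 13, 30, c, 35), (x, 13, 30, c, 38), (x, 13, 30, d, 12), (x, 13, 30, d, 18), (x, 13, 30, d, 35), (x, 13, 30, d, 38), (x, 13, 30, k, 12), (x, 13, 30, k, 18), (x, 13, 30, k, 35), (x, 13, 30, k, 38), (x, 13, 30, m, 12), (x, 13, 30, m, 18), (x, 13, 30, m, 35), (x, 13, 30, m, 38), (x, 13, 30, p, 12), (x, 13, 30, p, 18), (x, 13, 30, p, 35), (x, 13, 30, p, 38), (x, 13, 30, q, 12), (x, 13, 30, q, 18), (x, 13, 30, q, 35), (x, 13, 30, q, 38), (x, 13, 30, x, 12), (x, 13, 30, x, 18), (x, 13, 30, x, 35), (x, 13, 30, x, 38), (z, 9, 33, n, 38), (z, 9, 33, n, 5), (z, 9, 33, q, 38), (z, 9, 33, q, 5), (z, 9, 33, y, 38), (z, 9, 33, y, 5)}
Apply σ_{E = x}; surviving tuples: {(x, 13, 30, c, 12), (x, 13, 30, c, 18), (x, 13, 30, c, 35), (x, 13, 30, c, 38), (x, 13, 30, d, 12), (x, 13, 30, d, 18), (x, 13, 30, d, 35), (x, 13, 30, d, 38), (x, 13, 30, k, 12), (x, 13, 30, k, 18), (x, 13, 30, k, 35), (x, 13, 30, k, 38), (x, 13, 30, m, 12), (x, 13, 30, m, 18), (x, 13, 30, m, 35), (x, 13, 30, m, 38), (x, 13, 30, p, 12), (x, 13, 30, p, 18), (x, 13, 30, p, 35), (x, 13, 30, p, 38), (x, 13, 30, q, 12), (x, 13, 30, q, 18), (x, 13, 30, q, 35), (x, 13, 30, q, 38), (x, 13, 30, x, 12), (x, 13, 30, x, 18), (x, 13, 30, x, 35), (x, 13, 30, x, 38)}
Apply σ_{B ≠ m}; surviving tuples: {(x, 13, 30, c, 12), (x, 13, 30, c, 18), (x, 13, 30, c, 35), (x, 13, 30, c, 38), (x, 13, 30, d, 12), (x, 13, 30, d, 18), (x, 13, 30, d, 35), (x, 13, 30, d, 38), (x, 13, 30, k, 12), (x, 13, 30, k, 18), (x, 13, 30, k, 35), (x, 13, 30, k, 38), (x, 13, 30, p, 12), (x, 13, 30, p, 18), (x, 13, 30, p, 35), (x, 13, 30, p, 38), (x, 13, 30, q, 12), (x, 13, 30, q, 18), (x, 13, 30, q, 35), (x, 13, 30, q, 38), (x, 13, 30, x, 12), (x, 13, 30, x, 18), (x, 13, 30, x, 35), (x, 13, 30, x, 38)}
Projecting to C, D, B (18 duplicate(s) eliminated): {(30, 13, c), (30, 13, d), (30, 13, k), (30, 13, p), (30, 13, q), (30, 13, x)}

{(30, 13, c), (30, 13, d), (30, 13, k), (30, 13, p), (30, 13, q), (30, 13, x)}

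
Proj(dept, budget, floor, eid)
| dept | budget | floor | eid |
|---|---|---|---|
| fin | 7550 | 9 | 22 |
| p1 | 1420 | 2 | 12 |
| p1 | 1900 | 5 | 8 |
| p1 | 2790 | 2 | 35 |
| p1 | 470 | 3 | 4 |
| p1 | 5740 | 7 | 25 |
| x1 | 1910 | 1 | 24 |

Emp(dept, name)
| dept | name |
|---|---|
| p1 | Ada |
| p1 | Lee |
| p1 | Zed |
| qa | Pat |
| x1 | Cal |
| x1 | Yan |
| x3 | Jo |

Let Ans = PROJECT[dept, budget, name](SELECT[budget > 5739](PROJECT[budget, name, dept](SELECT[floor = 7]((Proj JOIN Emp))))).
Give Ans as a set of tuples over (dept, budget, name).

{(p1, 5740, Ada), (p1, 5740, Lee), (p1, 5740, Zed)}

Joining Proj and Emp on dept yields {(p1, 1420, 2, 12, Ada), (p1, 1420, 2, 12, Lee), (p1, 1420, 2, 12, Zed), (p1, 1900, 5, 8, Ada), (p1, 1900, 5, 8, Lee), (p1, 1900, 5, 8, Zed), (p1, 2790, 2, 35, Ada), (p1, 2790, 2, 35, Lee), (p1, 2790, 2, 35, Zed), (p1, 470, 3, 4, Ada), (p1, 470, 3, 4, Lee), (p1, 470, 3, 4, Zed), (p1, 5740, 7, 25, Ada), (p1, 5740, 7, 25, Lee), (p1, 5740, 7, 25, Zed), (x1, 1910, 1, 24, Cal), (x1, 1910, 1, 24, Yan)}.
Filtering on floor = 7 leaves {(p1, 5740, 7, 25, Ada), (p1, 5740, 7, 25, Lee), (p1, 5740, 7, 25, Zed)}.
π_{budget, name, dept} gives {(5740, Ada, p1), (5740, Lee, p1), (5740, Zed, p1)}.
Filtering on budget > 5739 leaves {(5740, Ada, p1), (5740, Lee, p1), (5740, Zed, p1)}.
π_{dept, budget, name} gives {(p1, 5740, Ada), (p1, 5740, Lee), (p1, 5740, Zed)}.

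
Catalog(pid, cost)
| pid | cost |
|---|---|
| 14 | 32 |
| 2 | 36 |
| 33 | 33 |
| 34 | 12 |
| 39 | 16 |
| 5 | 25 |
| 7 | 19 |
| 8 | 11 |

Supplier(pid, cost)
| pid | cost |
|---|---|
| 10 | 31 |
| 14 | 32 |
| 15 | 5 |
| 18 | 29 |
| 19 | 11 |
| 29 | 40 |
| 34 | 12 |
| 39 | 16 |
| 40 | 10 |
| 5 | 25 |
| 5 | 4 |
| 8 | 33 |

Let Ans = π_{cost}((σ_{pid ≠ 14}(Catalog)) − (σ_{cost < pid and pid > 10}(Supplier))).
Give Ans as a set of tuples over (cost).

Selection pid ≠ 14: {(2, 36), (33, 33), (34, 12), (39, 16), (5, 25), (7, 19), (8, 11)}
Selection cost < pid and pid > 10: {(15, 5), (19, 11), (34, 12), (39, 16), (40, 10)}
Set difference of the two operands is {(2, 36), (33, 33), (5, 25), (7, 19), (8, 11)}.
Keep only column(s) cost: {11, 19, 25, 33, 36}

{11, 19, 25, 33, 36}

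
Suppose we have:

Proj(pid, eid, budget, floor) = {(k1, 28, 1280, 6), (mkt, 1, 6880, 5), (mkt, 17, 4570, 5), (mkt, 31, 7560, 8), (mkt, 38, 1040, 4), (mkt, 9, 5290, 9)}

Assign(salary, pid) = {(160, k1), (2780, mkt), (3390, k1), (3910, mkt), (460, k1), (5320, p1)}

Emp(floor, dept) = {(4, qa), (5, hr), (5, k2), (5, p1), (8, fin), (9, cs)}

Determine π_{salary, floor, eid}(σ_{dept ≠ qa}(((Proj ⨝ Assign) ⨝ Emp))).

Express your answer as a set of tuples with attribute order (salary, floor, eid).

Joining Proj and Assign on pid yields {(k1, 28, 1280, 6, 160), (k1, 28, 1280, 6, 3390), (k1, 28, 1280, 6, 460), (mkt, 1, 6880, 5, 2780), (mkt, 1, 6880, 5, 3910), (mkt, 17, 4570, 5, 2780), (mkt, 17, 4570, 5, 3910), (mkt, 31, 7560, 8, 2780), (mkt, 31, 7560, 8, 3910), (mkt, 38, 1040, 4, 2780), (mkt, 38, 1040, 4, 3910), (mkt, 9, 5290, 9, 2780), (mkt, 9, 5290, 9, 3910)}.
Joining (Proj ⨝ Assign) and Emp on floor yields {(mkt, 1, 6880, 5, 2780, hr), (mkt, 1, 6880, 5, 2780, k2), (mkt, 1, 6880, 5, 2780, p1), (mkt, 1, 6880, 5, 3910, hr), (mkt, 1, 6880, 5, 3910, k2), (mkt, 1, 6880, 5, 3910, p1), (mkt, 17, 4570, 5, 2780, hr), (mkt, 17, 4570, 5, 2780, k2), (mkt, 17, 4570, 5, 2780, p1), (mkt, 17, 4570, 5, 3910, hr), (mkt, 17, 4570, 5, 3910, k2), (mkt, 17, 4570, 5, 3910, p1), (mkt, 31, 7560, 8, 2780, fin), (mkt, 31, 7560, 8, 3910, fin), (mkt, 38, 1040, 4, 2780, qa), (mkt, 38, 1040, 4, 3910, qa), (mkt, 9, 5290, 9, 2780, cs), (mkt, 9, 5290, 9, 3910, cs)}.
σ[dept ≠ qa]: keep tuples satisfying dept ≠ qa → {(mkt, 1, 6880, 5, 2780, hr), (mkt, 1, 6880, 5, 2780, k2), (mkt, 1, 6880, 5, 2780, p1), (mkt, 1, 6880, 5, 3910, hr), (mkt, 1, 6880, 5, 3910, k2), (mkt, 1, 6880, 5, 3910, p1), (mkt, 17, 4570, 5, 2780, hr), (mkt, 17, 4570, 5, 2780, k2), (mkt, 17, 4570, 5, 2780, p1), (mkt, 17, 4570, 5, 3910, hr), (mkt, 17, 4570, 5, 3910, k2), (mkt, 17, 4570, 5, 3910, p1), (mkt, 31, 7560, 8, 2780, fin), (mkt, 31, 7560, 8, 3910, fin), (mkt, 9, 5290, 9, 2780, cs), (mkt, 9, 5290, 9, 3910, cs)}
Projecting to salary, floor, eid (8 duplicate(s) eliminated): {(2780, 5, 1), (2780, 5, 17), (2780, 8, 31), (2780, 9, 9), (3910, 5, 1), (3910, 5, 17), (3910, 8, 31), (3910, 9, 9)}

{(2780, 5, 1), (2780, 5, 17), (2780, 8, 31), (2780, 9, 9), (3910, 5, 1), (3910, 5, 17), (3910, 8, 31), (3910, 9, 9)}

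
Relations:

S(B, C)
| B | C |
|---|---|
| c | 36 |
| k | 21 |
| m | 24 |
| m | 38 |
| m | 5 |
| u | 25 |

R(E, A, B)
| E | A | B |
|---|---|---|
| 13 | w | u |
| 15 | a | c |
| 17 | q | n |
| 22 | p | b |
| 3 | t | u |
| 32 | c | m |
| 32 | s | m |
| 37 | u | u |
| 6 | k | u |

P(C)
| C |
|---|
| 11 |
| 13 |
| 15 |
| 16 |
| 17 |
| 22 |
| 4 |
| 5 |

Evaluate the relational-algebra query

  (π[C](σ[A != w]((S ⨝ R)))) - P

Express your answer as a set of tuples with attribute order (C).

{24, 25, 36, 38}

Natural join on B: {(c, 36, 15, a), (m, 24, 32, c), (m, 24, 32, s), (m, 38, 32, c), (m, 38, 32, s), (m, 5, 32, c), (m, 5, 32, s), (u, 25, 13, w), (u, 25, 3, t), (u, 25, 37, u), (u, 25, 6, k)}
Filtering on A != w leaves {(c, 36, 15, a), (m, 24, 32, c), (m, 24, 32, s), (m, 38, 32, c), (m, 38, 32, s), (m, 5, 32, c), (m, 5, 32, s), (u, 25, 3, t), (u, 25, 37, u), (u, 25, 6, k)}.
π_{C} gives {24, 25, 36, 38, 5} (5 duplicate(s) eliminated).
Difference: {24, 25, 36, 38, 5} with {11, 13, 15, 16, 17, 22, 4, 5} → {24, 25, 36, 38}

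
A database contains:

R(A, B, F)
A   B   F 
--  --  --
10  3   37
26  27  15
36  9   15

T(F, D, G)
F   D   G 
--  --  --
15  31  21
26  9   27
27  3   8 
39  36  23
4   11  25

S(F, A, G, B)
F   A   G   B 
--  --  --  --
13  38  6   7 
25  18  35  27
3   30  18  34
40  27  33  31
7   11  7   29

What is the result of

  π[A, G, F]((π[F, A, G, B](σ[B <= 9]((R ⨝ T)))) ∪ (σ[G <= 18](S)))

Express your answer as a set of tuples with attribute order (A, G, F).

Natural join on F: {(26, 27, 15, 31, 21), (36, 9, 15, 31, 21)}
Apply σ_{B <= 9}; surviving tuples: {(36, 9, 15, 31, 21)}
π[F, A, G, B]: project onto (F, A, G, B) → {(15, 36, 21, 9)}
Apply σ_{G <= 18}; surviving tuples: {(13, 38, 6, 7), (3, 30, 18, 34), (7, 11, 7, 29)}
Taking the union: {(13, 38, 6, 7), (15, 36, 21, 9), (3, 30, 18, 34), (7, 11, 7, 29)}
π[A, G, F]: project onto (A, G, F) → {(11, 7, 7), (30, 18, 3), (36, 21, 15), (38, 6, 13)}

{(11, 7, 7), (30, 18, 3), (36, 21, 15), (38, 6, 13)}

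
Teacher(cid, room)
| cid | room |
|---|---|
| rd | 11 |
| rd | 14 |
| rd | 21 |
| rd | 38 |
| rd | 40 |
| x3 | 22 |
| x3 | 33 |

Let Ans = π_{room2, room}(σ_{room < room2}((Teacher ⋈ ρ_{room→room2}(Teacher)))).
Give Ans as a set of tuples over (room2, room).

{(14, 11), (21, 11), (21, 14), (33, 22), (38, 11), (38, 14), (38, 21), (40, 11), (40, 14), (40, 21), (40, 38)}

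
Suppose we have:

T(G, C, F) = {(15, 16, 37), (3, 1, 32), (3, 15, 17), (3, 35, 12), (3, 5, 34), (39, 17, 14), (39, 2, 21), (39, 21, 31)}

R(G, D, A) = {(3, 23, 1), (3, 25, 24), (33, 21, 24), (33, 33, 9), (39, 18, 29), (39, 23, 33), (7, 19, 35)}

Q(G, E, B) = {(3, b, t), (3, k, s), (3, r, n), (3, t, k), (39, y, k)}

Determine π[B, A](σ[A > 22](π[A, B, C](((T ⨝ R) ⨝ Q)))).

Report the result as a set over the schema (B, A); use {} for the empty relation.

{(k, 24), (k, 29), (k, 33), (n, 24), (s, 24), (t, 24)}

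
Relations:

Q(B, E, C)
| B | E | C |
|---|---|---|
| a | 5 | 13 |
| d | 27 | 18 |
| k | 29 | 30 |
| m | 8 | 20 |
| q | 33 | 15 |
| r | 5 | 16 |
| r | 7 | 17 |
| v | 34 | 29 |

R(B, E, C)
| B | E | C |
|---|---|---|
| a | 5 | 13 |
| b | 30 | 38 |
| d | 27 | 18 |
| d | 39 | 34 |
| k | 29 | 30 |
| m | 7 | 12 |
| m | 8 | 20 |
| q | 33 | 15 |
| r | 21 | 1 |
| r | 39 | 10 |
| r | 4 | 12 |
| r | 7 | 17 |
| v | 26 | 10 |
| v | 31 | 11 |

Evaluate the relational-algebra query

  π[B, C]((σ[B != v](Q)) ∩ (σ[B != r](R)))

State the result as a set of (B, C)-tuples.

Filtering on B != v leaves {(a, 5, 13), (d, 27, 18), (k, 29, 30), (m, 8, 20), (q, 33, 15), (r, 5, 16), (r, 7, 17)}.
Filtering on B != r leaves {(a, 5, 13), (b, 30, 38), (d, 27, 18), (d, 39, 34), (k, 29, 30), (m, 7, 12), (m, 8, 20), (q, 33, 15), (v, 26, 10), (v, 31, 11)}.
Set intersection of the two operands is {(a, 5, 13), (d, 27, 18), (k, 29, 30), (m, 8, 20), (q, 33, 15)}.
Keep only column(s) B, C: {(a, 13), (d, 18), (k, 30), (m, 20), (q, 15)}

{(a, 13), (d, 18), (k, 30), (m, 20), (q, 15)}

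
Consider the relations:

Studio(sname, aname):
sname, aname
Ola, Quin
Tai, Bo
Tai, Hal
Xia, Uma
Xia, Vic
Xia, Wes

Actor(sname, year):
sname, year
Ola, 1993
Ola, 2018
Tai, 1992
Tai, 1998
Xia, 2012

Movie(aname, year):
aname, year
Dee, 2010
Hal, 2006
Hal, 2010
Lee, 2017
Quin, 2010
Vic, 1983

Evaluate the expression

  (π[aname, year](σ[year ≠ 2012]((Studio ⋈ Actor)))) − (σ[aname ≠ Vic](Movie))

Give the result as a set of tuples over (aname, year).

{(Bo, 1992), (Bo, 1998), (Hal, 1992), (Hal, 1998), (Quin, 1993), (Quin, 2018)}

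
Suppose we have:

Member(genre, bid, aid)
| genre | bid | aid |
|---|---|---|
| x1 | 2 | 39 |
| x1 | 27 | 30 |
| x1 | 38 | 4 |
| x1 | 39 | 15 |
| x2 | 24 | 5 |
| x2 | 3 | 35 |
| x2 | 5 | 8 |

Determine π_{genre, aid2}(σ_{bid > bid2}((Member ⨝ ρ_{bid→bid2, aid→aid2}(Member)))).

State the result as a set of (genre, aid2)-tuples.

ρ[bid→bid2, aid→aid2]: schema becomes (genre, bid2, aid2); tuples unchanged.
Joining Member and ρ_{bid→bid2, aid→aid2}(Member) on genre yields {(x1, 2, 39, 2, 39), (x1, 2, 39, 27, 30), (x1, 2, 39, 38, 4), (x1, 2, 39, 39, 15), (x1, 27, 30, 2, 39), (x1, 27, 30, 27, 30), (x1, 27, 30, 38, 4), (x1, 27, 30, 39, 15), (x1, 38, 4, 2, 39), (x1, 38, 4, 27, 30), (x1, 38, 4, 38, 4), (x1, 38, 4, 39, 15), (x1, 39, 15, 2, 39), (x1, 39, 15, 27, 30), (x1, 39, 15, 38, 4), (x1, 39, 15, 39, 15), (x2, 24, 5, 24, 5), (x2, 24, 5, 3, 35), (x2, 24, 5, 5, 8), (x2, 3, 35, 24, 5), (x2, 3, 35, 3, 35), (x2, 3, 35, 5, 8), (x2, 5, 8, 24, 5), (x2, 5, 8, 3, 35), (x2, 5, 8, 5, 8)}.
Selection bid > bid2: {(x1, 27, 30, 2, 39), (x1, 38, 4, 2, 39), (x1, 38, 4, 27, 30), (x1, 39, 15, 2, 39), (x1, 39, 15, 27, 30), (x1, 39, 15, 38, 4), (x2, 24, 5, 3, 35), (x2, 24, 5, 5, 8), (x2, 5, 8, 3, 35)}
π[genre, aid2]: project onto (genre, aid2) (4 duplicate(s) eliminated) → {(x1, 30), (x1, 39), (x1, 4), (x2, 35), (x2, 8)}

{(x1, 30), (x1, 39), (x1, 4), (x2, 35), (x2, 8)}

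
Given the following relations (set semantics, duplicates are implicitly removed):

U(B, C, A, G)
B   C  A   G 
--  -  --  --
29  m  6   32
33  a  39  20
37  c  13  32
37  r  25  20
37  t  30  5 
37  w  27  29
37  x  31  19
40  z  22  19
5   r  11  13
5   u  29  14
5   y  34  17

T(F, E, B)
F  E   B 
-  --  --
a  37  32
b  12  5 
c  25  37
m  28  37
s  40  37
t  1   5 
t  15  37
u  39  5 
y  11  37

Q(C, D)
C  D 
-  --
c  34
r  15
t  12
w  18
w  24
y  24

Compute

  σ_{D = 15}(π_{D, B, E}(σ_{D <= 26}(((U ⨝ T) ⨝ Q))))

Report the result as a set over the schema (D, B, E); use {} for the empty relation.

Natural join on B: {(37, c, 13, 32, c, 25), (37, c, 13, 32, m, 28), (37, c, 13, 32, s, 40), (37, c, 13, 32, t, 15), (37, c, 13, 32, y, 11), (37, r, 25, 20, c, 25), (37, r, 25, 20, m, 28), (37, r, 25, 20, s, 40), (37, r, 25, 20, t, 15), (37, r, 25, 20, y, 11), (37, t, 30, 5, c, 25), (37, t, 30, 5, m, 28), (37, t, 30, 5, s, 40), (37, t, 30, 5, t, 15), (37, t, 30, 5, y, 11), (37, w, 27, 29, c, 25), (37, w, 27, 29, m, 28), (37, w, 27, 29, s, 40), (37, w, 27, 29, t, 15), (37, w, 27, 29, y, 11), (37, x, 31, 19, c, 25), (37, x, 31, 19, m, 28), (37, x, 31, 19, s, 40), (37, x, 31, 19, t, 15), (37, x, 31, 19, y, 11), (5, r, 11, 13, b, 12), (5, r, 11, 13, t, 1), (5, r, 11, 13, u, 39), (5, u, 29, 14, b, 12), (5, u, 29, 14, t, 1), (5, u, 29, 14, u, 39), (5, y, 34, 17, b, 12), (5, y, 34, 17, t, 1), (5, y, 34, 17, u, 39)}
Natural join on C: {(37, c, 13, 32, c, 25, 34), (37, c, 13, 32, m, 28, 34), (37, c, 13, 32, s, 40, 34), (37, c, 13, 32, t, 15, 34), (37, c, 13, 32, y, 11, 34), (37, r, 25, 20, c, 25, 15), (37, r, 25, 20, m, 28, 15), (37, r, 25, 20, s, 40, 15), (37, r, 25, 20, t, 15, 15), (37, r, 25, 20, y, 11, 15), (37, t, 30, 5, c, 25, 12), (37, t, 30, 5, m, 28, 12), (37, t, 30, 5, s, 40, 12), (37, t, 30, 5, t, 15, 12), (37, t, 30, 5, y, 11, 12), (37, w, 27, 29, c, 25, 18), (37, w, 27, 29, c, 25, 24), (37, w, 27, 29, m, 28, 18), (37, w, 27, 29, m, 28, 24), (37, w, 27, 29, s, 40, 18), (37, w, 27, 29, s, 40, 24), (37, w, 27, 29, t, 15, 18), (37, w, 27, 29, t, 15, 24), (37, w, 27, 29, y, 11, 18), (37, w, 27, 29, y, 11, 24), (5, r, 11, 13, b, 12, 15), (5, r, 11, 13, t, 1, 15), (5, r, 11, 13, u, 39, 15), (5, y, 34, 17, b, 12, 24), (5, y, 34, 17, t, 1, 24), (5, y, 34, 17, u, 39, 24)}
Filtering on D <= 26 leaves {(37, r, 25, 20, c, 25, 15), (37, r, 25, 20, m, 28, 15), (37, r, 25, 20, s, 40, 15), (37, r, 25, 20, t, 15, 15), (37, r, 25, 20, y, 11, 15), (37, t, 30, 5, c, 25, 12), (37, t, 30, 5, m, 28, 12), (37, t, 30, 5, s, 40, 12), (37, t, 30, 5, t, 15, 12), (37, t, 30, 5, y, 11, 12), (37, w, 27, 29, c, 25, 18), (37, w, 27, 29, c, 25, 24), (37, w, 27, 29, m, 28, 18), (37, w, 27, 29, m, 28, 24), (37, w, 27, 29, s, 40, 18), (37, w, 27, 29, s, 40, 24), (37, w, 27, 29, t, 15, 18), (37, w, 27, 29, t, 15, 24), (37, w, 27, 29, y, 11, 18), (37, w, 27, 29, y, 11, 24), (5, r, 11, 13, b, 12, 15), (5, r, 11, 13, t, 1, 15), (5, r, 11, 13, u, 39, 15), (5, y, 34, 17, b, 12, 24), (5, y, 34, 17, t, 1, 24), (5, y, 34, 17, u, 39, 24)}.
Projecting to D, B, E: {(12, 37, 11), (12, 37, 15), (12, 37, 25), (12, 37, 28), (12, 37, 40), (15, 37, 11), (15, 37, 15), (15, 37, 25), (15, 37, 28), (15, 37, 40), (15, 5, 1), (15, 5, 12), (15, 5, 39), (18, 37, 11), (18, 37, 15), (18, 37, 25), (18, 37, 28), (18, 37, 40), (24, 37, 11), (24, 37, 15), (24, 37, 25), (24, 37, 28), (24, 37, 40), (24, 5, 1), (24, 5, 12), (24, 5, 39)}
Filtering on D = 15 leaves {(15, 37, 11), (15, 37, 15), (15, 37, 25), (15, 37, 28), (15, 37, 40), (15, 5, 1), (15, 5, 12), (15, 5, 39)}.

{(15, 37, 11), (15, 37, 15), (15, 37, 25), (15, 37, 28), (15, 37, 40), (15, 5, 1), (15, 5, 12), (15, 5, 39)}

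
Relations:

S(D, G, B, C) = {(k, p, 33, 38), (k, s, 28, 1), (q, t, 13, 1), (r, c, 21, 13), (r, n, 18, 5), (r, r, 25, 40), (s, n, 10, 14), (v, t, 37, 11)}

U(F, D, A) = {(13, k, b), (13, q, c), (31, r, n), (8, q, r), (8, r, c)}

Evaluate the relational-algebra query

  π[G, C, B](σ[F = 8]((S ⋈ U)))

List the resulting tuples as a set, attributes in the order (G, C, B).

{(c, 13, 21), (n, 5, 18), (r, 40, 25), (t, 1, 13)}

Natural join on D: {(k, p, 33, 38, 13, b), (k, s, 28, 1, 13, b), (q, t, 13, 1, 13, c), (q, t, 13, 1, 8, r), (r, c, 21, 13, 31, n), (r, c, 21, 13, 8, c), (r, n, 18, 5, 31, n), (r, n, 18, 5, 8, c), (r, r, 25, 40, 31, n), (r, r, 25, 40, 8, c)}
Apply σ_{F = 8}; surviving tuples: {(q, t, 13, 1, 8, r), (r, c, 21, 13, 8, c), (r, n, 18, 5, 8, c), (r, r, 25, 40, 8, c)}
Keep only column(s) G, C, B: {(c, 13, 21), (n, 5, 18), (r, 40, 25), (t, 1, 13)}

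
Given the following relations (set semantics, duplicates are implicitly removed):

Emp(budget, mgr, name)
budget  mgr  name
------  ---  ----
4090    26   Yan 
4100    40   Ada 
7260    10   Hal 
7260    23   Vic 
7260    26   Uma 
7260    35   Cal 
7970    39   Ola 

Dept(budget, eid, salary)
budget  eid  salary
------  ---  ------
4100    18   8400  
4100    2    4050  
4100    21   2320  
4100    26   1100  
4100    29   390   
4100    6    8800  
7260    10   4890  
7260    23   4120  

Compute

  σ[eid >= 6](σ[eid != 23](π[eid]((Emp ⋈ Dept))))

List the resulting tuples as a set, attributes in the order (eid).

Emp ⋈ Dept (natural join on budget): {(4100, 40, Ada, 18, 8400), (4100, 40, Ada, 2, 4050), (4100, 40, Ada, 21, 2320), (4100, 40, Ada, 26, 1100), (4100, 40, Ada, 29, 390), (4100, 40, Ada, 6, 8800), (7260, 10, Hal, 10, 4890), (7260, 10, Hal, 23, 4120), (7260, 23, Vic, 10, 4890), (7260, 23, Vic, 23, 4120), (7260, 26, Uma, 10, 4890), (7260, 26, Uma, 23, 4120), (7260, 35, Cal, 10, 4890), (7260, 35, Cal, 23, 4120)}
Keep only column(s) eid (6 duplicate(s) eliminated): {10, 18, 2, 21, 23, 26, 29, 6}
Apply σ_{eid != 23}; surviving tuples: {10, 18, 2, 21, 26, 29, 6}
Apply σ_{eid >= 6}; surviving tuples: {10, 18, 21, 26, 29, 6}

{10, 18, 21, 26, 29, 6}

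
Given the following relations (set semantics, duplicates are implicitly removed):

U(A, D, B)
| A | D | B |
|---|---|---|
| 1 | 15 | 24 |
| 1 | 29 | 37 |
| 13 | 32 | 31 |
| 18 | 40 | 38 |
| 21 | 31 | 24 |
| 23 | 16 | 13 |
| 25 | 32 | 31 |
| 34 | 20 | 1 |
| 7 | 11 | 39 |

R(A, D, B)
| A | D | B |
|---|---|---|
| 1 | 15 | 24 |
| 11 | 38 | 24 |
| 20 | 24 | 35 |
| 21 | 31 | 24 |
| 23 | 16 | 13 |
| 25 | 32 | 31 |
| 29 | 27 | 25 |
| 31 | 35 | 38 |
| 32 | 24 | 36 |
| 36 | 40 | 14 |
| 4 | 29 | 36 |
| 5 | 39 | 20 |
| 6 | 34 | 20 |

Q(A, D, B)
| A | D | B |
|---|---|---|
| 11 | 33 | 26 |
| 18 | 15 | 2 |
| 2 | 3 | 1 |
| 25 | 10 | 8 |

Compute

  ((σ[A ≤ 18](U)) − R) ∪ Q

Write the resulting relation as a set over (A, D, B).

Apply σ_{A ≤ 18}; surviving tuples: {(1, 15, 24), (1, 29, 37), (13, 32, 31), (18, 40, 38), (7, 11, 39)}
Taking the difference: {(1, 29, 37), (13, 32, 31), (18, 40, 38), (7, 11, 39)}
Taking the union: {(1, 29, 37), (11, 33, 26), (13, 32, 31), (18, 15, 2), (18, 40, 38), (2, 3, 1), (25, 10, 8), (7, 11, 39)}

{(1, 29, 37), (11, 33, 26), (13, 32, 31), (18, 15, 2), (18, 40, 38), (2, 3, 1), (25, 10, 8), (7, 11, 39)}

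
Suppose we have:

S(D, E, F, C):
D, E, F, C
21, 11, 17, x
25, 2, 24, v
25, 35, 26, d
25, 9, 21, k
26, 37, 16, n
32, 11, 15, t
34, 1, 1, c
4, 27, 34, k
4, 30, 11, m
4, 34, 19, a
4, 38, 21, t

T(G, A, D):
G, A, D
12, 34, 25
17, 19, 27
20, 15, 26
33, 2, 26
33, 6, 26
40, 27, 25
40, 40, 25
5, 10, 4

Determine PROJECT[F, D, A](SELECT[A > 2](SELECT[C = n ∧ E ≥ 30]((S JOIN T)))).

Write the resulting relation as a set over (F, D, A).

{(16, 26, 15), (16, 26, 6)}

S ⋈ T (natural join on D): {(25, 2, 24, v, 12, 34), (25, 2, 24, v, 40, 27), (25, 2, 24, v, 40, 40), (25, 35, 26, d, 12, 34), (25, 35, 26, d, 40, 27), (25, 35, 26, d, 40, 40), (25, 9, 21, k, 12, 34), (25, 9, 21, k, 40, 27), (25, 9, 21, k, 40, 40), (26, 37, 16, n, 20, 15), (26, 37, 16, n, 33, 2), (26, 37, 16, n, 33, 6), (4, 27, 34, k, 5, 10), (4, 30, 11, m, 5, 10), (4, 34, 19, a, 5, 10), (4, 38, 21, t, 5, 10)}
Apply σ_{C = n ∧ E ≥ 30}; surviving tuples: {(26, 37, 16, n, 20, 15), (26, 37, 16, n, 33, 2), (26, 37, 16, n, 33, 6)}
Apply σ_{A > 2}; surviving tuples: {(26, 37, 16, n, 20, 15), (26, 37, 16, n, 33, 6)}
Keep only column(s) F, D, A: {(16, 26, 15), (16, 26, 6)}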